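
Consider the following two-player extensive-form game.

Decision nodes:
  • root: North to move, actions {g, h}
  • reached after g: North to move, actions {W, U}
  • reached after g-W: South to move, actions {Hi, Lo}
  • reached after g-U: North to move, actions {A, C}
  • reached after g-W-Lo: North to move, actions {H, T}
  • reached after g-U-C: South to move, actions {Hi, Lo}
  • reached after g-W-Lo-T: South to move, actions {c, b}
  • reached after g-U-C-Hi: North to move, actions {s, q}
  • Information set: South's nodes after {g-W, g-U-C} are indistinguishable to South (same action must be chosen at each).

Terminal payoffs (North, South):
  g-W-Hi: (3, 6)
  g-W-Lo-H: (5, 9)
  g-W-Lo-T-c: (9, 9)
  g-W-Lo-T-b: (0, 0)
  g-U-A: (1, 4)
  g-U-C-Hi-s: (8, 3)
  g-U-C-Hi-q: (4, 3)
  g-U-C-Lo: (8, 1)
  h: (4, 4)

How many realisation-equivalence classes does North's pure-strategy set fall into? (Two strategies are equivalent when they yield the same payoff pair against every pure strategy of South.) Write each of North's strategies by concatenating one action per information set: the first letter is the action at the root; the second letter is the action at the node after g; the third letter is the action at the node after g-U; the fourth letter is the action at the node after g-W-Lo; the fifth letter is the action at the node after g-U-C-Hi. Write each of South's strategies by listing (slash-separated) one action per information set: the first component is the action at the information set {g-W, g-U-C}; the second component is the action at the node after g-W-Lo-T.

6

North has 32 pure strategies: gWAHs, gWAHq, gWATs, gWATq, gWCHs, gWCHq, gWCTs, gWCTq, gUAHs, gUAHq, gUATs, gUATq, gUCHs, gUCHq, gUCTs, gUCTq, hWAHs, hWAHq, hWATs, hWATq, hWCHs, hWCHq, hWCTs, hWCTq, hUAHs, hUAHq, hUATs, hUATq, hUCHs, hUCHq, hUCTs, hUCTq. Columns: Hi/c, Hi/b, Lo/c, Lo/b.
{gWAHs, gWAHq, gWCHs, gWCHq} → row (3,6) (3,6) (5,9) (5,9)
{gWATs, gWATq, gWCTs, gWCTq} → row (3,6) (3,6) (9,9) (0,0)
{gUAHs, gUAHq, gUATs, gUATq} → row (1,4) (1,4) (1,4) (1,4)
{gUCHs, gUCTs} → row (8,3) (8,3) (8,1) (8,1)
{gUCHq, gUCTq} → row (4,3) (4,3) (8,1) (8,1)
{hWAHs, hWAHq, hWATs, hWATq, hWCHs, hWCHq, hWCTs, hWCTq, hUAHs, hUAHq, hUATs, hUATq, hUCHs, hUCHq, hUCTs, hUCTq} → row (4,4) (4,4) (4,4) (4,4)
That's 6 distinct rows out of 32 strategies.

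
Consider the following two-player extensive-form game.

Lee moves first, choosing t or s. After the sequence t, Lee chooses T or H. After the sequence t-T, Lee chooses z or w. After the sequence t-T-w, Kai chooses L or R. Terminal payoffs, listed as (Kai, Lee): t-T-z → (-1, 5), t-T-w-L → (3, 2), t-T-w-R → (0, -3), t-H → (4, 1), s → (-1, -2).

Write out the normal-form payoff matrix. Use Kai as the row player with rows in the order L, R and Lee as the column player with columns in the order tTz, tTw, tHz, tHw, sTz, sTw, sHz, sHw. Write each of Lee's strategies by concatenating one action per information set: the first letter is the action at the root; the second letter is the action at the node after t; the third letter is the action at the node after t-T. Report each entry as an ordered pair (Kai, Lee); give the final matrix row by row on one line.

L: (-1,5) (3,2) (4,1) (4,1) (-1,-2) (-1,-2) (-1,-2) (-1,-2) | R: (-1,5) (0,-3) (4,1) (4,1) (-1,-2) (-1,-2) (-1,-2) (-1,-2)

Row L: tTz→(-1,5), tTw→(3,2), tHz→(4,1), tHw→(4,1), sTz→(-1,-2), sTw→(-1,-2), sHz→(-1,-2), sHw→(-1,-2)
Row R: tTz→(-1,5), tTw→(0,-3), tHz→(4,1), tHw→(4,1), sTz→(-1,-2), sTw→(-1,-2), sHz→(-1,-2), sHw→(-1,-2)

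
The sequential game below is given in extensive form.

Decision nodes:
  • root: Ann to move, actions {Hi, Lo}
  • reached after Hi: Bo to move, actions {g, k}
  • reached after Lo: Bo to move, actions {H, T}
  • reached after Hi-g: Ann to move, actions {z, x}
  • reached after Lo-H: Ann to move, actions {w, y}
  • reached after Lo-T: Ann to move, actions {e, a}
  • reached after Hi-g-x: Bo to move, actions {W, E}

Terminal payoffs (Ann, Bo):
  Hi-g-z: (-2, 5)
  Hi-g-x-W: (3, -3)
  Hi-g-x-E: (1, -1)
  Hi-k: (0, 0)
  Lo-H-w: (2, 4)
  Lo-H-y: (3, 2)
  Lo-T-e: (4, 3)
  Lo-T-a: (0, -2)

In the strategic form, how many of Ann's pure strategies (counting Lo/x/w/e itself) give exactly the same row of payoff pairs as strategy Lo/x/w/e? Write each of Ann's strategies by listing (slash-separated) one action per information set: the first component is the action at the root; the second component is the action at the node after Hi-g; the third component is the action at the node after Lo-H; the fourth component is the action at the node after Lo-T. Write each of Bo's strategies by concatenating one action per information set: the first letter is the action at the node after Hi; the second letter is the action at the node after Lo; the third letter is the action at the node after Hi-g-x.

2

Row for Lo/x/w/e (columns gHW, gHE, gTW, gTE, kHW, kHE, kTW, kTE): (2,4) (2,4) (4,3) (4,3) (2,4) (2,4) (4,3) (4,3).
Under Lo/x/w/e, Ann's choice at the node after Hi-g can never be reached regardless of what Bo does, so varying those choices leaves every outcome unchanged.
Holding the reachable choices fixed and varying the unreachable one freely already gives 2 equivalent strategies.
No other strategy reproduces this row, so those 2 are the full class: Lo/z/w/e, Lo/x/w/e.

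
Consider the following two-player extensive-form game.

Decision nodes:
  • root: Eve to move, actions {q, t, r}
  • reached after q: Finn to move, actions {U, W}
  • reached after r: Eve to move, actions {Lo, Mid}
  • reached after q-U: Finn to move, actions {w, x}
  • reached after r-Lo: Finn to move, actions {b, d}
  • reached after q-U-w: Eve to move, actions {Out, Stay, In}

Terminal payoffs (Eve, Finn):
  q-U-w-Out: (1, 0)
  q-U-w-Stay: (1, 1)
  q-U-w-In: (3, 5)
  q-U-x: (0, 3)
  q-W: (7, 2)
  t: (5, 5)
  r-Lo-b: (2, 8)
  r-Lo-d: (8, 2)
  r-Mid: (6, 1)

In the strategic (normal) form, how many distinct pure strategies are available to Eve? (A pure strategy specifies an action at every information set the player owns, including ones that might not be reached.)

Eve owns the root with actions {q, t, r} — three choices.
Eve owns the node after r with actions {Lo, Mid} — two choices.
Eve owns the node after q-U-w with actions {Out, Stay, In} — three choices.
A pure strategy fixes one action at each information set independently, so the count is the product 3 × 2 × 3 = 18.

18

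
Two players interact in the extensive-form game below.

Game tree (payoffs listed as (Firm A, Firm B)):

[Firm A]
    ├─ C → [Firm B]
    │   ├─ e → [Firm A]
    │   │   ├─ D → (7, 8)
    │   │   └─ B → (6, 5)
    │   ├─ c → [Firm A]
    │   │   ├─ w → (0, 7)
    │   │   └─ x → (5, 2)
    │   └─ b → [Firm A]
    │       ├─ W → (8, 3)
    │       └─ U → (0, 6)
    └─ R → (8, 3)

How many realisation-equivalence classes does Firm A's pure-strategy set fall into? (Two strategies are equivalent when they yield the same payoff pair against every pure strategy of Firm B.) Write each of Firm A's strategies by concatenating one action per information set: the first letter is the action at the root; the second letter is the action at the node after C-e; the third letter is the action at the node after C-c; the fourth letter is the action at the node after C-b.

9

Firm A has 16 pure strategies: CDwW, CDwU, CDxW, CDxU, CBwW, CBwU, CBxW, CBxU, RDwW, RDwU, RDxW, RDxU, RBwW, RBwU, RBxW, RBxU. Columns: e, c, b.
{CDwW} → row (7,8) (0,7) (8,3)
{CDwU} → row (7,8) (0,7) (0,6)
{CDxW} → row (7,8) (5,2) (8,3)
{CDxU} → row (7,8) (5,2) (0,6)
{CBwW} → row (6,5) (0,7) (8,3)
{CBwU} → row (6,5) (0,7) (0,6)
{CBxW} → row (6,5) (5,2) (8,3)
{CBxU} → row (6,5) (5,2) (0,6)
{RDwW, RDwU, RDxW, RDxU, RBwW, RBwU, RBxW, RBxU} → row (8,3) (8,3) (8,3)
That's 9 distinct rows out of 16 strategies.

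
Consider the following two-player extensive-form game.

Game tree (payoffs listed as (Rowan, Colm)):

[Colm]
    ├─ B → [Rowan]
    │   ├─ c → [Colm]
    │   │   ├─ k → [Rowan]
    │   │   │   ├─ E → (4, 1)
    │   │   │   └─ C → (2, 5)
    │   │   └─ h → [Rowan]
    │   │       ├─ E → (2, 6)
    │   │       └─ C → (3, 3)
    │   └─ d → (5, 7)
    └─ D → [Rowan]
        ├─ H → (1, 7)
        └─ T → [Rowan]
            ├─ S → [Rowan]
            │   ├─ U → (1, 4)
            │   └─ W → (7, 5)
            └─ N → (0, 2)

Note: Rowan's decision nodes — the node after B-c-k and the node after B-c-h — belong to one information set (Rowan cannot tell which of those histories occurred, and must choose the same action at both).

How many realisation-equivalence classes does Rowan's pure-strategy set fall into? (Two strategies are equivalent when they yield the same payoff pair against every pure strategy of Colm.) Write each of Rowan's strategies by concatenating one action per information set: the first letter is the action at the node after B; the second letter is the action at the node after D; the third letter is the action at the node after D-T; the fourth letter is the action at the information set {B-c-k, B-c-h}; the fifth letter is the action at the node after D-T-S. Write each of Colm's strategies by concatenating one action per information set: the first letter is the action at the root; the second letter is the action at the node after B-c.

12

Rowan has 32 pure strategies: cHSEU, cHSEW, cHSCU, cHSCW, cHNEU, cHNEW, cHNCU, cHNCW, cTSEU, cTSEW, cTSCU, cTSCW, cTNEU, cTNEW, cTNCU, cTNCW, dHSEU, dHSEW, dHSCU, dHSCW, dHNEU, dHNEW, dHNCU, dHNCW, dTSEU, dTSEW, dTSCU, dTSCW, dTNEU, dTNEW, dTNCU, dTNCW. Columns: Bk, Bh, Dk, Dh.
{cHSEU, cHSEW, cHNEU, cHNEW} → row (4,1) (2,6) (1,7) (1,7)
{cHSCU, cHSCW, cHNCU, cHNCW} → row (2,5) (3,3) (1,7) (1,7)
{cTSEU} → row (4,1) (2,6) (1,4) (1,4)
{cTSEW} → row (4,1) (2,6) (7,5) (7,5)
{cTSCU} → row (2,5) (3,3) (1,4) (1,4)
{cTSCW} → row (2,5) (3,3) (7,5) (7,5)
{cTNEU, cTNEW} → row (4,1) (2,6) (0,2) (0,2)
{cTNCU, cTNCW} → row (2,5) (3,3) (0,2) (0,2)
{dHSEU, dHSEW, dHSCU, dHSCW, dHNEU, dHNEW, dHNCU, dHNCW} → row (5,7) (5,7) (1,7) (1,7)
{dTSEU, dTSCU} → row (5,7) (5,7) (1,4) (1,4)
{dTSEW, dTSCW} → row (5,7) (5,7) (7,5) (7,5)
{dTNEU, dTNEW, dTNCU, dTNCW} → row (5,7) (5,7) (0,2) (0,2)
That's 12 distinct rows out of 32 strategies.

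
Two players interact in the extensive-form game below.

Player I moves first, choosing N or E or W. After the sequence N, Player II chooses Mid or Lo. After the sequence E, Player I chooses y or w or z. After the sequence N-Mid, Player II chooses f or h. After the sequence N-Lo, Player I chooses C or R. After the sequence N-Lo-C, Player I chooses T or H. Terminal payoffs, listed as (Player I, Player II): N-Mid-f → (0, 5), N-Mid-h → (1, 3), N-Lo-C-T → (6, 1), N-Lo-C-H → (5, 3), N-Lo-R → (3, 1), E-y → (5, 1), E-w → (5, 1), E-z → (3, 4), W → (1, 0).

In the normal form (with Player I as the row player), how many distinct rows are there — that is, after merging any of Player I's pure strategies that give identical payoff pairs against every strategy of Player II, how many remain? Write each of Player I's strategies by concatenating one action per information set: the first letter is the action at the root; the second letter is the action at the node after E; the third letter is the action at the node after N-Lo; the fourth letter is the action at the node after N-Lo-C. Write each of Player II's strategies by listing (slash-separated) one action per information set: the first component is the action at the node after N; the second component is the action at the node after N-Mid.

Player I has 36 pure strategies: NyCT, NyCH, NyRT, NyRH, NwCT, NwCH, NwRT, NwRH, NzCT, NzCH, NzRT, NzRH, EyCT, EyCH, EyRT, EyRH, EwCT, EwCH, EwRT, EwRH, EzCT, EzCH, EzRT, EzRH, WyCT, WyCH, WyRT, WyRH, WwCT, WwCH, WwRT, WwRH, WzCT, WzCH, WzRT, WzRH. Columns: Mid/f, Mid/h, Lo/f, Lo/h.
{NyCT, NwCT, NzCT} → row (0,5) (1,3) (6,1) (6,1)
{NyCH, NwCH, NzCH} → row (0,5) (1,3) (5,3) (5,3)
{NyRT, NyRH, NwRT, NwRH, NzRT, NzRH} → row (0,5) (1,3) (3,1) (3,1)
{EyCT, EyCH, EyRT, EyRH, EwCT, EwCH, EwRT, EwRH} → row (5,1) (5,1) (5,1) (5,1)
{EzCT, EzCH, EzRT, EzRH} → row (3,4) (3,4) (3,4) (3,4)
{WyCT, WyCH, WyRT, WyRH, WwCT, WwCH, WwRT, WwRH, WzCT, WzCH, WzRT, WzRH} → row (1,0) (1,0) (1,0) (1,0)
That's 6 distinct rows out of 36 strategies.

6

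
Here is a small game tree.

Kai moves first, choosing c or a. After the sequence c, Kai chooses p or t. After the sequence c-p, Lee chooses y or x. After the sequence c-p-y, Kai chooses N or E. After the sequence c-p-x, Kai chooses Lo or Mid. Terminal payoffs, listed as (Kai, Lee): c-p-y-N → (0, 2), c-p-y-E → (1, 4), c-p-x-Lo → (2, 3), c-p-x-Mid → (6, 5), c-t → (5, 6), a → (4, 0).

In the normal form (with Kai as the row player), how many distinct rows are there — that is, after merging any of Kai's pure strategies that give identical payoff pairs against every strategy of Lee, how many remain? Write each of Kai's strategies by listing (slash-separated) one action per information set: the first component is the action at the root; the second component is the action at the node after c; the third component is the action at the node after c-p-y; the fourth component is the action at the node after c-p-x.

Kai has 16 pure strategies: c/p/N/Lo, c/p/N/Mid, c/p/E/Lo, c/p/E/Mid, c/t/N/Lo, c/t/N/Mid, c/t/E/Lo, c/t/E/Mid, a/p/N/Lo, a/p/N/Mid, a/p/E/Lo, a/p/E/Mid, a/t/N/Lo, a/t/N/Mid, a/t/E/Lo, a/t/E/Mid. Columns: y, x.
{c/p/N/Lo} → row (0,2) (2,3)
{c/p/N/Mid} → row (0,2) (6,5)
{c/p/E/Lo} → row (1,4) (2,3)
{c/p/E/Mid} → row (1,4) (6,5)
{c/t/N/Lo, c/t/N/Mid, c/t/E/Lo, c/t/E/Mid} → row (5,6) (5,6)
{a/p/N/Lo, a/p/N/Mid, a/p/E/Lo, a/p/E/Mid, a/t/N/Lo, a/t/N/Mid, a/t/E/Lo, a/t/E/Mid} → row (4,0) (4,0)
That's 6 distinct rows out of 16 strategies.

6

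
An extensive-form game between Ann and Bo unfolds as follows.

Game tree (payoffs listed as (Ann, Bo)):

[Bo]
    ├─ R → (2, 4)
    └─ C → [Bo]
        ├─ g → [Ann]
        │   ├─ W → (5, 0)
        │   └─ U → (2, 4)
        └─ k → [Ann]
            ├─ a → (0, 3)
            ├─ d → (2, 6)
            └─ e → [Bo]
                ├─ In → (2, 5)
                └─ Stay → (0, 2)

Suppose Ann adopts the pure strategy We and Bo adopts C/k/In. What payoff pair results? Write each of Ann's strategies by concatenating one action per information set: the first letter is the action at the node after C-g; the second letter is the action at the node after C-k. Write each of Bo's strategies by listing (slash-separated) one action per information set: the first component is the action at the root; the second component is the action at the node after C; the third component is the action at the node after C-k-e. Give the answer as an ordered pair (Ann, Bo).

(2, 5)

Trace the play path from the root:
  Bo plays C
  Bo plays k at [C]
  Ann plays e at [C-k]
  Bo plays In at [C-k-e]
→ terminal payoff (2, 5).
(Ann's choice at the node after C-g is never reached on this path, so it doesn't affect the outcome.)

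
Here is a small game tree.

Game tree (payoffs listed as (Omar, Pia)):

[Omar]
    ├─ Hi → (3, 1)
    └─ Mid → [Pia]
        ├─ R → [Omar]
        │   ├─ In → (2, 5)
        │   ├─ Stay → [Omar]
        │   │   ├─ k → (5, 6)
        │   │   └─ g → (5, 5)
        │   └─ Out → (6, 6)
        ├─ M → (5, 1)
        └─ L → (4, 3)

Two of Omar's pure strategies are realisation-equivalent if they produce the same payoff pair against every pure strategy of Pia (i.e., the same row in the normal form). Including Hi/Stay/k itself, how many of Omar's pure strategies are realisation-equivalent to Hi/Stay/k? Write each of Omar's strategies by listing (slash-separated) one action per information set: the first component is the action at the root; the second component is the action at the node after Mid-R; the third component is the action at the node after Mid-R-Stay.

6

Row for Hi/Stay/k (columns R, M, L): (3,1) (3,1) (3,1).
Under Hi/Stay/k, Omar's choice at the node after Mid-R and at the node after Mid-R-Stay can never be reached regardless of what Pia does, so varying those choices leaves every outcome unchanged.
Holding the reachable choices fixed and varying the unreachable ones freely already gives 3 × 2 = 6 equivalent strategies.
No other strategy reproduces this row, so those 6 are the full class: Hi/In/k, Hi/In/g, Hi/Stay/k, Hi/Stay/g, Hi/Out/k, Hi/Out/g.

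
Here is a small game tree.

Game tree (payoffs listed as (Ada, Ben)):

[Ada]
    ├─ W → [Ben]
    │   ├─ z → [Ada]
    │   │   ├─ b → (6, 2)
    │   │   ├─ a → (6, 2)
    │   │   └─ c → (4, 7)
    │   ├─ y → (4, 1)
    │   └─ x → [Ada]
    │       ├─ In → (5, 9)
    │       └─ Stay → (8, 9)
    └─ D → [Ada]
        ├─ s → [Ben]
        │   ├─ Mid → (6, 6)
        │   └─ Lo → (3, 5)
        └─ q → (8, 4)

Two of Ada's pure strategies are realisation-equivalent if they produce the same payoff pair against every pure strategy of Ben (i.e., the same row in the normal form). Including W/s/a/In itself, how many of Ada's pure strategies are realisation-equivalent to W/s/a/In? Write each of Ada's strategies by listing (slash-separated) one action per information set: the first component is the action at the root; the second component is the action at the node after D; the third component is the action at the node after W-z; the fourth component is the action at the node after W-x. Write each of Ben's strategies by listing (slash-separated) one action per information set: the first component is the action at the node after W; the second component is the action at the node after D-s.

Row for W/s/a/In (columns z/Mid, z/Lo, y/Mid, y/Lo, x/Mid, x/Lo): (6,2) (6,2) (4,1) (4,1) (5,9) (5,9).
Under W/s/a/In, Ada's choice at the node after D can never be reached regardless of what Ben does, so varying those choices leaves every outcome unchanged.
Holding the reachable choices fixed and varying the unreachable one freely already gives 2 equivalent strategies.
Checking the remaining rows, W/s/b/In, W/q/b/In also happen to give the same payoffs in every column, bringing the total to 4: W/s/b/In, W/s/a/In, W/q/b/In, W/q/a/In.

4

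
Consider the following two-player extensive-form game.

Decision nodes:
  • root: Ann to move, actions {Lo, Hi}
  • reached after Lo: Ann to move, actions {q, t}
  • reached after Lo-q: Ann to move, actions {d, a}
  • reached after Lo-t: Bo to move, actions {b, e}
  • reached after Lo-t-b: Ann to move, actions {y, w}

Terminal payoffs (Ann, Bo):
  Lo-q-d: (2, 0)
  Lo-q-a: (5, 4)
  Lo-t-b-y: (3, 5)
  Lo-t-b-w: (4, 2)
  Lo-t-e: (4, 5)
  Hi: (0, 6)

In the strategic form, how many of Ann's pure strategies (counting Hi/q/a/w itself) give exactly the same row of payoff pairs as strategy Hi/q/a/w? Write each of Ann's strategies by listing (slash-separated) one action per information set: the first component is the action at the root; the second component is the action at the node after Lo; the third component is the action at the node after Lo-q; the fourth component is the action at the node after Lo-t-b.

Row for Hi/q/a/w (columns b, e): (0,6) (0,6).
Under Hi/q/a/w, Ann's choice at the node after Lo and at the node after Lo-q and at the node after Lo-t-b can never be reached regardless of what Bo does, so varying those choices leaves every outcome unchanged.
Holding the reachable choices fixed and varying the unreachable ones freely already gives 2 × 2 × 2 = 8 equivalent strategies.
No other strategy reproduces this row, so those 8 are the full class: Hi/q/d/y, Hi/q/d/w, Hi/q/a/y, Hi/q/a/w, Hi/t/d/y, Hi/t/d/w, Hi/t/a/y, Hi/t/a/w.

8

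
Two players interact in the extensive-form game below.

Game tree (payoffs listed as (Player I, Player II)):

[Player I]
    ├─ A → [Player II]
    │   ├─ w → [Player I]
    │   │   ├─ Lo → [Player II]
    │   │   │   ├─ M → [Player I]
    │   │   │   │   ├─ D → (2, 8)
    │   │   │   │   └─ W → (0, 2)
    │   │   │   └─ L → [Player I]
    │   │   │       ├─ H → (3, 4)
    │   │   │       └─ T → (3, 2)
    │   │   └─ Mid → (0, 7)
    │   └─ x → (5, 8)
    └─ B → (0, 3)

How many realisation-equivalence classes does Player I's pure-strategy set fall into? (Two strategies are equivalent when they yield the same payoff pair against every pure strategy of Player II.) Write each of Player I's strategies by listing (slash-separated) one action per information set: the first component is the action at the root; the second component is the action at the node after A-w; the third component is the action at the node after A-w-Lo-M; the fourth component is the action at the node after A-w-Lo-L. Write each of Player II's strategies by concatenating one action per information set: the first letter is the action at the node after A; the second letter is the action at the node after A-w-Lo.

Player I has 16 pure strategies: A/Lo/D/H, A/Lo/D/T, A/Lo/W/H, A/Lo/W/T, A/Mid/D/H, A/Mid/D/T, A/Mid/W/H, A/Mid/W/T, B/Lo/D/H, B/Lo/D/T, B/Lo/W/H, B/Lo/W/T, B/Mid/D/H, B/Mid/D/T, B/Mid/W/H, B/Mid/W/T. Columns: wM, wL, xM, xL.
{A/Lo/D/H} → row (2,8) (3,4) (5,8) (5,8)
{A/Lo/D/T} → row (2,8) (3,2) (5,8) (5,8)
{A/Lo/W/H} → row (0,2) (3,4) (5,8) (5,8)
{A/Lo/W/T} → row (0,2) (3,2) (5,8) (5,8)
{A/Mid/D/H, A/Mid/D/T, A/Mid/W/H, A/Mid/W/T} → row (0,7) (0,7) (5,8) (5,8)
{B/Lo/D/H, B/Lo/D/T, B/Lo/W/H, B/Lo/W/T, B/Mid/D/H, B/Mid/D/T, B/Mid/W/H, B/Mid/W/T} → row (0,3) (0,3) (0,3) (0,3)
That's 6 distinct rows out of 16 strategies.

6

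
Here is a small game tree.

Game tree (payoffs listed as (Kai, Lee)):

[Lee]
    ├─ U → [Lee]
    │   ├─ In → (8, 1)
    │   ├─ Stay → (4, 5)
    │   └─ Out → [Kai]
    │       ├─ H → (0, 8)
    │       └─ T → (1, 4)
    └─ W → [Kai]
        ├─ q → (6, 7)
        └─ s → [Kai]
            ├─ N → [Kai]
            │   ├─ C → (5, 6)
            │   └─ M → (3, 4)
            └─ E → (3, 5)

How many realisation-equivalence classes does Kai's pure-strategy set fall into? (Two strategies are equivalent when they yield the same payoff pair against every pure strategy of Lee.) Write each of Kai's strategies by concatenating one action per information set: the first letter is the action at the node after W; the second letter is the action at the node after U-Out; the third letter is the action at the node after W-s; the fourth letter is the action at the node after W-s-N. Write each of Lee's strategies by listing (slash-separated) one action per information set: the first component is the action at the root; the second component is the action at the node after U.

8

Kai has 16 pure strategies: qHNC, qHNM, qHEC, qHEM, qTNC, qTNM, qTEC, qTEM, sHNC, sHNM, sHEC, sHEM, sTNC, sTNM, sTEC, sTEM. Columns: U/In, U/Stay, U/Out, W/In, W/Stay, W/Out.
{qHNC, qHNM, qHEC, qHEM} → row (8,1) (4,5) (0,8) (6,7) (6,7) (6,7)
{qTNC, qTNM, qTEC, qTEM} → row (8,1) (4,5) (1,4) (6,7) (6,7) (6,7)
{sHNC} → row (8,1) (4,5) (0,8) (5,6) (5,6) (5,6)
{sHNM} → row (8,1) (4,5) (0,8) (3,4) (3,4) (3,4)
{sHEC, sHEM} → row (8,1) (4,5) (0,8) (3,5) (3,5) (3,5)
{sTNC} → row (8,1) (4,5) (1,4) (5,6) (5,6) (5,6)
{sTNM} → row (8,1) (4,5) (1,4) (3,4) (3,4) (3,4)
{sTEC, sTEM} → row (8,1) (4,5) (1,4) (3,5) (3,5) (3,5)
That's 8 distinct rows out of 16 strategies.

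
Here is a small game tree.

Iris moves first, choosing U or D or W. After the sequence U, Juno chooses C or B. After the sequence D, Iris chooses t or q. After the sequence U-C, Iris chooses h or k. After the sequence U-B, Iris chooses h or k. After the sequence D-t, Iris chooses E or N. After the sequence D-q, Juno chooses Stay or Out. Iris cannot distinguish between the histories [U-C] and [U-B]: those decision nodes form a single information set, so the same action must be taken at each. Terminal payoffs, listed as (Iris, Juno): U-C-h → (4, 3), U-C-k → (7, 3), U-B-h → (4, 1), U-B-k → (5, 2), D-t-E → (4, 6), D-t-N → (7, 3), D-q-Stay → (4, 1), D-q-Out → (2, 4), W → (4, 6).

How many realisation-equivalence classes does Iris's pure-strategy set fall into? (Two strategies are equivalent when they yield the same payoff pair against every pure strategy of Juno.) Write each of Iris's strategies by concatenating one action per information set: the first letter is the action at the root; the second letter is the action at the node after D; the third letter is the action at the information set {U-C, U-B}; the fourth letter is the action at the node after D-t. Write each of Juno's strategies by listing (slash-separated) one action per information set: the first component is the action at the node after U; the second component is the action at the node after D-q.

5

Iris has 24 pure strategies: UthE, UthN, UtkE, UtkN, UqhE, UqhN, UqkE, UqkN, DthE, DthN, DtkE, DtkN, DqhE, DqhN, DqkE, DqkN, WthE, WthN, WtkE, WtkN, WqhE, WqhN, WqkE, WqkN. Columns: C/Stay, C/Out, B/Stay, B/Out.
{UthE, UthN, UqhE, UqhN} → row (4,3) (4,3) (4,1) (4,1)
{UtkE, UtkN, UqkE, UqkN} → row (7,3) (7,3) (5,2) (5,2)
{DthE, DtkE, WthE, WthN, WtkE, WtkN, WqhE, WqhN, WqkE, WqkN} → row (4,6) (4,6) (4,6) (4,6)
{DthN, DtkN} → row (7,3) (7,3) (7,3) (7,3)
{DqhE, DqhN, DqkE, DqkN} → row (4,1) (2,4) (4,1) (2,4)
That's 5 distinct rows out of 24 strategies.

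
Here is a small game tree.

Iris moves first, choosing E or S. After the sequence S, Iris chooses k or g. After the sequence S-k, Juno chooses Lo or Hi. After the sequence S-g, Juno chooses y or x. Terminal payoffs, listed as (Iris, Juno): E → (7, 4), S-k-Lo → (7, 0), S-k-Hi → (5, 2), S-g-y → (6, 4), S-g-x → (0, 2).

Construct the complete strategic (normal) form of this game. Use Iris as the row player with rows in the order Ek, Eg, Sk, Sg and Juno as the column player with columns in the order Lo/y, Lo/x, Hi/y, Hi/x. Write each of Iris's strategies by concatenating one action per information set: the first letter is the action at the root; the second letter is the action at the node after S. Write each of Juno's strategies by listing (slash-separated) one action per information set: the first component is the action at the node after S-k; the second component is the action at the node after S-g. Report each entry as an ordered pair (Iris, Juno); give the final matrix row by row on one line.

Row Ek: Lo/y→(7,4), Lo/x→(7,4), Hi/y→(7,4), Hi/x→(7,4)
Row Eg: Lo/y→(7,4), Lo/x→(7,4), Hi/y→(7,4), Hi/x→(7,4)
Row Sk: Lo/y→(7,0), Lo/x→(7,0), Hi/y→(5,2), Hi/x→(5,2)
Row Sg: Lo/y→(6,4), Lo/x→(0,2), Hi/y→(6,4), Hi/x→(0,2)

Ek: (7,4) (7,4) (7,4) (7,4) | Eg: (7,4) (7,4) (7,4) (7,4) | Sk: (7,0) (7,0) (5,2) (5,2) | Sg: (6,4) (0,2) (6,4) (0,2)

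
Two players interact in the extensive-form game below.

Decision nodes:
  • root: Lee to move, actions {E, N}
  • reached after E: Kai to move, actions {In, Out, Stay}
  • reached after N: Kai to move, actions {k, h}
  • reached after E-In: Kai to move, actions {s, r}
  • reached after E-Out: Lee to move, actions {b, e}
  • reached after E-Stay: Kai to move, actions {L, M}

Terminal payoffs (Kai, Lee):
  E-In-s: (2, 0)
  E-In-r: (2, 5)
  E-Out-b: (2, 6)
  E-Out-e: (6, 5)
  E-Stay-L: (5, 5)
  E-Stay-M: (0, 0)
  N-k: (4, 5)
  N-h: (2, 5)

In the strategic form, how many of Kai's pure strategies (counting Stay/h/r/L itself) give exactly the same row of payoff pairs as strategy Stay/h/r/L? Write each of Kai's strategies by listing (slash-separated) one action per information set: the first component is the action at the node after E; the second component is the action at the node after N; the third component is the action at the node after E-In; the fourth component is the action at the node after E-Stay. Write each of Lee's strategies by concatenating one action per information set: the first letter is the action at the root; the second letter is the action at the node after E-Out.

2

Row for Stay/h/r/L (columns Eb, Ee, Nb, Ne): (5,5) (5,5) (2,5) (2,5).
Under Stay/h/r/L, Kai's choice at the node after E-In can never be reached regardless of what Lee does, so varying those choices leaves every outcome unchanged.
Holding the reachable choices fixed and varying the unreachable one freely already gives 2 equivalent strategies.
No other strategy reproduces this row, so those 2 are the full class: Stay/h/s/L, Stay/h/r/L.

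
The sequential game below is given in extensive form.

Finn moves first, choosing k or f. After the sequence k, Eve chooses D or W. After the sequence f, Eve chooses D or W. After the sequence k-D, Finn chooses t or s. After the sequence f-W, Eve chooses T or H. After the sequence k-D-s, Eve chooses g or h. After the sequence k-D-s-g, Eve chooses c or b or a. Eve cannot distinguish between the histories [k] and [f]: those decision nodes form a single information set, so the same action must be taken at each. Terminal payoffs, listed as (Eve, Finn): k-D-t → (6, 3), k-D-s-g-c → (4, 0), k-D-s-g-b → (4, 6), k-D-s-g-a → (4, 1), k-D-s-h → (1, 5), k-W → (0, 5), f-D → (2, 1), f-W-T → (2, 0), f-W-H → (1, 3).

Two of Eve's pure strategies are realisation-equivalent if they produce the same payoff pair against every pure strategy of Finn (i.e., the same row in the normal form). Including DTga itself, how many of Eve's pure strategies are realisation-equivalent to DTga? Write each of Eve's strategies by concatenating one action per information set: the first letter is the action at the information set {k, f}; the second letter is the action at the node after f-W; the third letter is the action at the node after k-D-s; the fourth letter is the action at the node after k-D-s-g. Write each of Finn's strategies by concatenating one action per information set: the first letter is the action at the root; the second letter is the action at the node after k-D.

Row for DTga (columns kt, ks, ft, fs): (6,3) (4,1) (2,1) (2,1).
Under DTga, Eve's choice at the node after f-W can never be reached regardless of what Finn does, so varying those choices leaves every outcome unchanged.
Holding the reachable choices fixed and varying the unreachable one freely already gives 2 equivalent strategies.
No other strategy reproduces this row, so those 2 are the full class: DTga, DHga.

2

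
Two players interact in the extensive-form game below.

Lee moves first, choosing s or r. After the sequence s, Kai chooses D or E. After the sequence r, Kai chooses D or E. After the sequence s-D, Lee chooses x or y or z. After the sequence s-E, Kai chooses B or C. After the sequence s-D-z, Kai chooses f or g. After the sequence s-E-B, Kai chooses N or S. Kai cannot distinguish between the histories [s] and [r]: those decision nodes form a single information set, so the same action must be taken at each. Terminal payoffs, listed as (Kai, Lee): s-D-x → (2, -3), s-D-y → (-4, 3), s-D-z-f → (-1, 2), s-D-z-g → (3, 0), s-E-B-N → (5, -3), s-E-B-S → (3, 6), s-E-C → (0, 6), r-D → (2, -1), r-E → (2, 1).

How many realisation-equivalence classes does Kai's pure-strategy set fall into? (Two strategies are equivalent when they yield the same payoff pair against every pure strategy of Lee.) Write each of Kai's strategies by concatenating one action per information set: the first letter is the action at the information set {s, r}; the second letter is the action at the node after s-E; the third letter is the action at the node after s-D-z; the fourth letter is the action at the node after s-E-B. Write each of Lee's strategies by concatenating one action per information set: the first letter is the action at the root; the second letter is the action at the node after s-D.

5

Kai has 16 pure strategies: DBfN, DBfS, DBgN, DBgS, DCfN, DCfS, DCgN, DCgS, EBfN, EBfS, EBgN, EBgS, ECfN, ECfS, ECgN, ECgS. Columns: sx, sy, sz, rx, ry, rz.
{DBfN, DBfS, DCfN, DCfS} → row (2,-3) (-4,3) (-1,2) (2,-1) (2,-1) (2,-1)
{DBgN, DBgS, DCgN, DCgS} → row (2,-3) (-4,3) (3,0) (2,-1) (2,-1) (2,-1)
{EBfN, EBgN} → row (5,-3) (5,-3) (5,-3) (2,1) (2,1) (2,1)
{EBfS, EBgS} → row (3,6) (3,6) (3,6) (2,1) (2,1) (2,1)
{ECfN, ECfS, ECgN, ECgS} → row (0,6) (0,6) (0,6) (2,1) (2,1) (2,1)
That's 5 distinct rows out of 16 strategies.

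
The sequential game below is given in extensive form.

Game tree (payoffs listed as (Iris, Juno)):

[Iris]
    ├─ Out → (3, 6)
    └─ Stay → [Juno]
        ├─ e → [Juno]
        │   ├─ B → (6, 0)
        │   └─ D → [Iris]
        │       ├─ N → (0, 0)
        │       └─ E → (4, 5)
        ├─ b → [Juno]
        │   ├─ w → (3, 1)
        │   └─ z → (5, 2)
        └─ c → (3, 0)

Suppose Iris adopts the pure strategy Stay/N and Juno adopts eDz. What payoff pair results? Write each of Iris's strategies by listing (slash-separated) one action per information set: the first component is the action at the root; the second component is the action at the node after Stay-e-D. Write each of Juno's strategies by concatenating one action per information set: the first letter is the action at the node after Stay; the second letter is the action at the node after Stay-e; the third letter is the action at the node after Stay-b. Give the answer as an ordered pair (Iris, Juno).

(0, 0)

Trace the play path from the root:
  Iris plays Stay
  Juno plays e at [Stay]
  Juno plays D at [Stay-e]
  Iris plays N at [Stay-e-D]
→ terminal payoff (0, 0).
(Juno's choice at the node after Stay-b is never reached on this path, so it doesn't affect the outcome.)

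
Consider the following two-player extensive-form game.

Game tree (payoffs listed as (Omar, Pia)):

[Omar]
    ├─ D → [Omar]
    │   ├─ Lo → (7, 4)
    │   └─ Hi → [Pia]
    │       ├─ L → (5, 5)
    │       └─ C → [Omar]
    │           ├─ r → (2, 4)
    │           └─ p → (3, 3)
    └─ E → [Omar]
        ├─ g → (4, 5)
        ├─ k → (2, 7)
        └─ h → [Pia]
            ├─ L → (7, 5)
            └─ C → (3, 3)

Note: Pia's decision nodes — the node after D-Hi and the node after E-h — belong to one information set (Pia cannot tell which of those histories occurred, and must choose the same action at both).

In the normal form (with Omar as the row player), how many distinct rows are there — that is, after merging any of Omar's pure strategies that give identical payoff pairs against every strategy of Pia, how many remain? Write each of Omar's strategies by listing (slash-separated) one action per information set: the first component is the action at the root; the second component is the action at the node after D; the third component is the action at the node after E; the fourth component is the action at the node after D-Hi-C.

6

Omar has 24 pure strategies: D/Lo/g/r, D/Lo/g/p, D/Lo/k/r, D/Lo/k/p, D/Lo/h/r, D/Lo/h/p, D/Hi/g/r, D/Hi/g/p, D/Hi/k/r, D/Hi/k/p, D/Hi/h/r, D/Hi/h/p, E/Lo/g/r, E/Lo/g/p, E/Lo/k/r, E/Lo/k/p, E/Lo/h/r, E/Lo/h/p, E/Hi/g/r, E/Hi/g/p, E/Hi/k/r, E/Hi/k/p, E/Hi/h/r, E/Hi/h/p. Columns: L, C.
{D/Lo/g/r, D/Lo/g/p, D/Lo/k/r, D/Lo/k/p, D/Lo/h/r, D/Lo/h/p} → row (7,4) (7,4)
{D/Hi/g/r, D/Hi/k/r, D/Hi/h/r} → row (5,5) (2,4)
{D/Hi/g/p, D/Hi/k/p, D/Hi/h/p} → row (5,5) (3,3)
{E/Lo/g/r, E/Lo/g/p, E/Hi/g/r, E/Hi/g/p} → row (4,5) (4,5)
{E/Lo/k/r, E/Lo/k/p, E/Hi/k/r, E/Hi/k/p} → row (2,7) (2,7)
{E/Lo/h/r, E/Lo/h/p, E/Hi/h/r, E/Hi/h/p} → row (7,5) (3,3)
That's 6 distinct rows out of 24 strategies.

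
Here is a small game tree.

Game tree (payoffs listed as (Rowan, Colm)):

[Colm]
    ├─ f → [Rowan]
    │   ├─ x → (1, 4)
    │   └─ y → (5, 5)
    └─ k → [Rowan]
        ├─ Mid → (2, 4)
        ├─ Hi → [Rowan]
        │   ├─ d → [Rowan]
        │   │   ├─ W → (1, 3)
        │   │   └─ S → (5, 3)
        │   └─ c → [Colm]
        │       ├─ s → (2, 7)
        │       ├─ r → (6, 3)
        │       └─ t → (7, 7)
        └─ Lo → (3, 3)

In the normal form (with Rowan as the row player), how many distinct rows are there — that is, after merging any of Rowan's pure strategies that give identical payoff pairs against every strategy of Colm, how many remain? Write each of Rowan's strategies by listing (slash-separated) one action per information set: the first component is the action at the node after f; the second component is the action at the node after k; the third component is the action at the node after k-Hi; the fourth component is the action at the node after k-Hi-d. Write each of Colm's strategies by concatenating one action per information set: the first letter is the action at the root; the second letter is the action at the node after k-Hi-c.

10

Rowan has 24 pure strategies: x/Mid/d/W, x/Mid/d/S, x/Mid/c/W, x/Mid/c/S, x/Hi/d/W, x/Hi/d/S, x/Hi/c/W, x/Hi/c/S, x/Lo/d/W, x/Lo/d/S, x/Lo/c/W, x/Lo/c/S, y/Mid/d/W, y/Mid/d/S, y/Mid/c/W, y/Mid/c/S, y/Hi/d/W, y/Hi/d/S, y/Hi/c/W, y/Hi/c/S, y/Lo/d/W, y/Lo/d/S, y/Lo/c/W, y/Lo/c/S. Columns: fs, fr, ft, ks, kr, kt.
{x/Mid/d/W, x/Mid/d/S, x/Mid/c/W, x/Mid/c/S} → row (1,4) (1,4) (1,4) (2,4) (2,4) (2,4)
{x/Hi/d/W} → row (1,4) (1,4) (1,4) (1,3) (1,3) (1,3)
{x/Hi/d/S} → row (1,4) (1,4) (1,4) (5,3) (5,3) (5,3)
{x/Hi/c/W, x/Hi/c/S} → row (1,4) (1,4) (1,4) (2,7) (6,3) (7,7)
{x/Lo/d/W, x/Lo/d/S, x/Lo/c/W, x/Lo/c/S} → row (1,4) (1,4) (1,4) (3,3) (3,3) (3,3)
{y/Mid/d/W, y/Mid/d/S, y/Mid/c/W, y/Mid/c/S} → row (5,5) (5,5) (5,5) (2,4) (2,4) (2,4)
{y/Hi/d/W} → row (5,5) (5,5) (5,5) (1,3) (1,3) (1,3)
{y/Hi/d/S} → row (5,5) (5,5) (5,5) (5,3) (5,3) (5,3)
{y/Hi/c/W, y/Hi/c/S} → row (5,5) (5,5) (5,5) (2,7) (6,3) (7,7)
{y/Lo/d/W, y/Lo/d/S, y/Lo/c/W, y/Lo/c/S} → row (5,5) (5,5) (5,5) (3,3) (3,3) (3,3)
That's 10 distinct rows out of 24 strategies.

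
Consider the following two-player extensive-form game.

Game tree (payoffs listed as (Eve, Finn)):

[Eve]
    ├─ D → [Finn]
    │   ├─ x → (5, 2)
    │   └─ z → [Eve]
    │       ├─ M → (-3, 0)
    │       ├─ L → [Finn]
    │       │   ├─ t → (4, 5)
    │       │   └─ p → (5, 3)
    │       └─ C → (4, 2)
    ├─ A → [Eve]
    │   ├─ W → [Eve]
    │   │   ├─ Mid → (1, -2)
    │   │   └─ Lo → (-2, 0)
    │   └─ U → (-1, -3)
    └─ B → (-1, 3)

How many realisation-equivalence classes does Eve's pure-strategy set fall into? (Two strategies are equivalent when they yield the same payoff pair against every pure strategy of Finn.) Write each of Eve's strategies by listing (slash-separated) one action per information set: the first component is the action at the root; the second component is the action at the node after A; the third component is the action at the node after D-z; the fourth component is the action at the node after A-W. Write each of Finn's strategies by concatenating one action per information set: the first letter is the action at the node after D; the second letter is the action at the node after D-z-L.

7

Eve has 36 pure strategies: D/W/M/Mid, D/W/M/Lo, D/W/L/Mid, D/W/L/Lo, D/W/C/Mid, D/W/C/Lo, D/U/M/Mid, D/U/M/Lo, D/U/L/Mid, D/U/L/Lo, D/U/C/Mid, D/U/C/Lo, A/W/M/Mid, A/W/M/Lo, A/W/L/Mid, A/W/L/Lo, A/W/C/Mid, A/W/C/Lo, A/U/M/Mid, A/U/M/Lo, A/U/L/Mid, A/U/L/Lo, A/U/C/Mid, A/U/C/Lo, B/W/M/Mid, B/W/M/Lo, B/W/L/Mid, B/W/L/Lo, B/W/C/Mid, B/W/C/Lo, B/U/M/Mid, B/U/M/Lo, B/U/L/Mid, B/U/L/Lo, B/U/C/Mid, B/U/C/Lo. Columns: xt, xp, zt, zp.
{D/W/M/Mid, D/W/M/Lo, D/U/M/Mid, D/U/M/Lo} → row (5,2) (5,2) (-3,0) (-3,0)
{D/W/L/Mid, D/W/L/Lo, D/U/L/Mid, D/U/L/Lo} → row (5,2) (5,2) (4,5) (5,3)
{D/W/C/Mid, D/W/C/Lo, D/U/C/Mid, D/U/C/Lo} → row (5,2) (5,2) (4,2) (4,2)
{A/W/M/Mid, A/W/L/Mid, A/W/C/Mid} → row (1,-2) (1,-2) (1,-2) (1,-2)
{A/W/M/Lo, A/W/L/Lo, A/W/C/Lo} → row (-2,0) (-2,0) (-2,0) (-2,0)
{A/U/M/Mid, A/U/M/Lo, A/U/L/Mid, A/U/L/Lo, A/U/C/Mid, A/U/C/Lo} → row (-1,-3) (-1,-3) (-1,-3) (-1,-3)
{B/W/M/Mid, B/W/M/Lo, B/W/L/Mid, B/W/L/Lo, B/W/C/Mid, B/W/C/Lo, B/U/M/Mid, B/U/M/Lo, B/U/L/Mid, B/U/L/Lo, B/U/C/Mid, B/U/C/Lo} → row (-1,3) (-1,3) (-1,3) (-1,3)
That's 7 distinct rows out of 36 strategies.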